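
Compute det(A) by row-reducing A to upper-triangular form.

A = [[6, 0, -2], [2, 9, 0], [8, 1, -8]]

Forward elimination:
R2 <- R2 - (1/3)*R1:  [   0    9  2/3 ]
R3 <- R3 - (4/3)*R1:  [     0      1  -16/3 ]
R3 <- R3 - (1/9)*R2:  [       0        0  -146/27 ]
Upper-triangular form:
[ 6  0       -2 ]
[ 0  9      2/3 ]
[ 0  0  -146/27 ]
det(A) = (-1)^0 * (6) * (9) * (-146/27) = -292  (0 row swaps -> sign +1)

det(A) = -292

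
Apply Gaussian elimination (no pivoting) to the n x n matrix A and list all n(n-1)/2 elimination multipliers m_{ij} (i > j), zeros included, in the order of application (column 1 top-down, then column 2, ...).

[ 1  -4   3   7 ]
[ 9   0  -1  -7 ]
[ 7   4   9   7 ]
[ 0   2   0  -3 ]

multipliers: 9, 7, 0, 8/9, 1/18, 7/58

Forward elimination:
R2 <- R2 - (9)*R1:  [   0   36  -28  -70 ]
R3 <- R3 - (7)*R1:  [   0   32  -12  -42 ]
R4: entry in column 1 is already 0 -> m_{41} = 0 (no row operation needed)
R3 <- R3 - (8/9)*R2:  [     0      0  116/9  182/9 ]
R4 <- R4 - (1/18)*R2:  [    0     0  14/9   8/9 ]
R4 <- R4 - (7/58)*R3:  [      0       0       0  -45/29 ]
Multipliers (in order of application): m_{21} = 9, m_{31} = 7, m_{41} = 0, m_{32} = 8/9, m_{42} = 1/18, m_{43} = 7/58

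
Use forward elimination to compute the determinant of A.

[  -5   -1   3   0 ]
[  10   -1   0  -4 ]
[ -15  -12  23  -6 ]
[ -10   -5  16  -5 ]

Forward elimination:
R2 <- R2 - (-2)*R1:  [  0  -3   6  -4 ]
R3 <- R3 - (3)*R1:  [  0  -9  14  -6 ]
R4 <- R4 - (2)*R1:  [  0  -3  10  -5 ]
R3 <- R3 - (3)*R2:  [  0   0  -4   6 ]
R4 <- R4 - (1)*R2:  [  0   0   4  -1 ]
R4 <- R4 - (-1)*R3:  [ 0  0  0  5 ]
Upper-triangular form:
[ -5  -1   3   0 ]
[  0  -3   6  -4 ]
[  0   0  -4   6 ]
[  0   0   0   5 ]
det(A) = (-1)^0 * (-5) * (-3) * (-4) * (5) = -300  (0 row swaps -> sign +1)

det(A) = -300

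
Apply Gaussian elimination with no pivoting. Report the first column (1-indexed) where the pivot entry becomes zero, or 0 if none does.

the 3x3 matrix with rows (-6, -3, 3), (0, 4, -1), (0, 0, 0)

Naive forward elimination:
Matrix at this point:
[ -6  -3   3 ]
[  0   4  -1 ]
[  0   0   0 ]
Pivot entry (3,3) in the last row is zero and there are no rows below to swap with -> zero pivot in column 3 (A is singular).

first zero-pivot column = 3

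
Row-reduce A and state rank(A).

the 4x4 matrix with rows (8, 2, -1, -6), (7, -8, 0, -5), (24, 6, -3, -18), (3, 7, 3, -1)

Row reduction:
R2 <- R2 - (7/8)*R1:  [     0  -39/4    7/8    1/4 ]
R3 <- R3 - (3)*R1:  [ 0  0  0  0 ]
R4 <- R4 - (3/8)*R1:  [    0  25/4  27/8   5/4 ]
R4 <- R4 - (-25/39)*R2:  [      0       0  307/78   55/39 ]
R3 <-> R4   (pivot in column 3 was zero)
[ 8      2      -1     -6 ]
[ 0  -39/4     7/8    1/4 ]
[ 0      0  307/78  55/39 ]
[ 0      0       0      0 ]
Row echelon form:
[ 8      2      -1     -6 ]
[ 0  -39/4     7/8    1/4 ]
[ 0      0  307/78  55/39 ]
[ 0      0       0      0 ]
Nonzero rows / pivot columns: 3

rank(A) = 3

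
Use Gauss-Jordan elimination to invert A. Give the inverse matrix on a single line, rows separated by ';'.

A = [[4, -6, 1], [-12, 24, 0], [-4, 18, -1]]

inverse = [1/6 -1/12 1/6; 1/12 0 1/12; 5/6 1/3 -1/6]

Gauss-Jordan on [A | I]:
R1 <- (1/4)*R1:  [    1  -3/2   1/4  |   1/4     0     0 ]
R2 <- R2 - (-12)*R1:  [ 0  6  3  |  3  1  0 ]
R3 <- R3 - (-4)*R1:  [  0  12   0  |   1   0   1 ]
R2 <- (1/6)*R2:  [   0    1  1/2  |  1/2  1/6    0 ]
R1 <- R1 - (-3/2)*R2:  [   1    0    1  |    1  1/4    0 ]
R3 <- R3 - (12)*R2:  [  0   0  -6  |  -5  -2   1 ]
R3 <- (1/-6)*R3:  [    0     0     1  |   5/6   1/3  -1/6 ]
R1 <- R1 - (1)*R3:  [     1      0      0  |    1/6  -1/12    1/6 ]
R2 <- R2 - (1/2)*R3:  [    0     1     0  |  1/12     0  1/12 ]
Right block of [I | A^{-1}] is the inverse:
[  1/6  -1/12   1/6 ]
[ 1/12      0  1/12 ]
[  5/6    1/3  -1/6 ]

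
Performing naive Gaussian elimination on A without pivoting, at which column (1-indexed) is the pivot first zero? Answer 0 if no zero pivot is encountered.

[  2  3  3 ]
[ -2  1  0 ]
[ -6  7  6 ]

first zero-pivot column = 0

Naive forward elimination:
R2 <- R2 - (-1)*R1:  [ 0  4  3 ]
R3 <- R3 - (-3)*R1:  [  0  16  15 ]
R3 <- R3 - (4)*R2:  [ 0  0  3 ]
All pivots nonzero; naive elimination completes without hitting a zero pivot.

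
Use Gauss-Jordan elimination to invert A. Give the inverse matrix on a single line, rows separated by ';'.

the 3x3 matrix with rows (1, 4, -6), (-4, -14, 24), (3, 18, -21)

inverse = [23 4 -2; 2 1/2 0; 5 1 -1/3]

Gauss-Jordan on [A | I]:
R2 <- R2 - (-4)*R1:  [ 0  2  0  |  4  1  0 ]
R3 <- R3 - (3)*R1:  [  0   6  -3  |  -3   0   1 ]
R2 <- (1/2)*R2:  [   0    1    0  |    2  1/2    0 ]
R1 <- R1 - (4)*R2:  [  1   0  -6  |  -7  -2   0 ]
R3 <- R3 - (6)*R2:  [   0    0   -3  |  -15   -3    1 ]
R3 <- (1/-3)*R3:  [    0     0     1  |     5     1  -1/3 ]
R1 <- R1 - (-6)*R3:  [  1   0   0  |  23   4  -2 ]
Right block of [I | A^{-1}] is the inverse:
[ 23    4    -2 ]
[  2  1/2     0 ]
[  5    1  -1/3 ]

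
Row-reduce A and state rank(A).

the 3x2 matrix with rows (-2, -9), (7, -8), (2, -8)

Row reduction:
R2 <- R2 - (-7/2)*R1:  [     0  -79/2 ]
R3 <- R3 - (-1)*R1:  [   0  -17 ]
R3 <- R3 - (34/79)*R2:  [ 0  0 ]
Row echelon form:
[ -2     -9 ]
[  0  -79/2 ]
[  0      0 ]
Nonzero rows / pivot columns: 2

rank(A) = 2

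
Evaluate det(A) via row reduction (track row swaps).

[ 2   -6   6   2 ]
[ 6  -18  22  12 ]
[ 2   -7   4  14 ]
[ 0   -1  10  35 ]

Forward elimination:
R2 <- R2 - (3)*R1:  [ 0  0  4  6 ]
R3 <- R3 - (1)*R1:  [  0  -1  -2  12 ]
R2 <-> R3   (pivot in column 2 was zero)
[ 2  -6   6   2 ]
[ 0  -1  -2  12 ]
[ 0   0   4   6 ]
[ 0  -1  10  35 ]
R4 <- R4 - (1)*R2:  [  0   0  12  23 ]
R4 <- R4 - (3)*R3:  [ 0  0  0  5 ]
Upper-triangular form:
[ 2  -6   6   2 ]
[ 0  -1  -2  12 ]
[ 0   0   4   6 ]
[ 0   0   0   5 ]
det(A) = (-1)^1 * (2) * (-1) * (4) * (5) = 40  (1 row swap -> sign -1)

det(A) = 40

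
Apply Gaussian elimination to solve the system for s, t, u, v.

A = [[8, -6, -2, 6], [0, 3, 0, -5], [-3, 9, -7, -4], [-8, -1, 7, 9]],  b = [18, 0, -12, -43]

(0, -5, -3, -3)

Forward elimination on [A|b]:
R3 <- R3 - (-3/8)*R1:  [     0   27/4  -31/4   -7/4  -21/4 ]
R4 <- R4 - (-1)*R1:  [   0   -7    5   15  -25 ]
R3 <- R3 - (9/4)*R2:  [     0      0  -31/4   19/2  -21/4 ]
R4 <- R4 - (-7/3)*R2:  [    0     0     5  10/3   -25 ]
R4 <- R4 - (-20/31)*R3:  [       0        0        0   880/93  -880/31 ]
Row echelon form:
[ 8  -6     -2       6  |       18 ]
[ 0   3      0      -5  |        0 ]
[ 0   0  -31/4    19/2  |    -21/4 ]
[ 0   0      0  880/93  |  -880/31 ]
Back-substitution:
v = (-880/31) / (880/93) = -3
u = (-21/4 - (19/2)*(-3)) / (-31/4) = -3
t = (0 - (-5)*(-3)) / 3 = -5
s = (18 - (-6)*(-5) - (-2)*(-3) - (6)*(-3)) / 8 = 0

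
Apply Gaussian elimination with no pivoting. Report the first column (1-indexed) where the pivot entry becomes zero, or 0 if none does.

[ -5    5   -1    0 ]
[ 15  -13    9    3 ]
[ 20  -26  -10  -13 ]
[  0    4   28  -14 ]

Naive forward elimination:
R2 <- R2 - (-3)*R1:  [ 0  2  6  3 ]
R3 <- R3 - (-4)*R1:  [   0   -6  -14  -13 ]
R3 <- R3 - (-3)*R2:  [  0   0   4  -4 ]
R4 <- R4 - (2)*R2:  [   0    0   16  -20 ]
R4 <- R4 - (4)*R3:  [  0   0   0  -4 ]
All pivots nonzero; naive elimination completes without hitting a zero pivot.

first zero-pivot column = 0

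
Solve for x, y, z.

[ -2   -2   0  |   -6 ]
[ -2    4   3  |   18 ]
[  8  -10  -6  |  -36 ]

Forward elimination on [A|b]:
R2 <- R2 - (1)*R1:  [  0   6   3  24 ]
R3 <- R3 - (-4)*R1:  [   0  -18   -6  -60 ]
R3 <- R3 - (-3)*R2:  [  0   0   3  12 ]
Row echelon form:
[ -2  -2  0  |  -6 ]
[  0   6  3  |  24 ]
[  0   0  3  |  12 ]
Back-substitution:
z = (12) / 3 = 4
y = (24 - (3)*(4)) / 6 = 2
x = (-6 - (-2)*(2)) / -2 = 1

(1, 2, 4)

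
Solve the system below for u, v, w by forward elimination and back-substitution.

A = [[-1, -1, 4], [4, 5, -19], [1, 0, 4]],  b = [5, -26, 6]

(2, -3, 1)

Forward elimination on [A|b]:
R2 <- R2 - (-4)*R1:  [  0   1  -3  -6 ]
R3 <- R3 - (-1)*R1:  [  0  -1   8  11 ]
R3 <- R3 - (-1)*R2:  [ 0  0  5  5 ]
Row echelon form:
[ -1  -1   4  |   5 ]
[  0   1  -3  |  -6 ]
[  0   0   5  |   5 ]
Back-substitution:
w = (5) / 5 = 1
v = (-6 - (-3)*(1)) / 1 = -3
u = (5 - (-1)*(-3) - (4)*(1)) / -1 = 2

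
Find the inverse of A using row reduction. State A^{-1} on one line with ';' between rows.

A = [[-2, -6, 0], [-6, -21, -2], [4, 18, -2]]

Gauss-Jordan on [A | I]:
R1 <- (1/-2)*R1:  [    1     3     0  |  -1/2     0     0 ]
R2 <- R2 - (-6)*R1:  [  0  -3  -2  |  -3   1   0 ]
R3 <- R3 - (4)*R1:  [  0   6  -2  |   2   0   1 ]
R2 <- (1/-3)*R2:  [    0     1   2/3  |     1  -1/3     0 ]
R1 <- R1 - (3)*R2:  [    1     0    -2  |  -7/2     1     0 ]
R3 <- R3 - (6)*R2:  [  0   0  -6  |  -4   2   1 ]
R3 <- (1/-6)*R3:  [    0     0     1  |   2/3  -1/3  -1/6 ]
R1 <- R1 - (-2)*R3:  [     1      0      0  |  -13/6    1/3   -1/3 ]
R2 <- R2 - (2/3)*R3:  [    0     1     0  |   5/9  -1/9   1/9 ]
Right block of [I | A^{-1}] is the inverse:
[ -13/6   1/3  -1/3 ]
[   5/9  -1/9   1/9 ]
[   2/3  -1/3  -1/6 ]

inverse = [-13/6 1/3 -1/3; 5/9 -1/9 1/9; 2/3 -1/3 -1/6]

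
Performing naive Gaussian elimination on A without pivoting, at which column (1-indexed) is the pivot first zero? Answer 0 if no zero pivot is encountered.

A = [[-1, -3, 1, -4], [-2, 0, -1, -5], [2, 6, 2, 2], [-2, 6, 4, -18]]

Naive forward elimination:
R2 <- R2 - (2)*R1:  [  0   6  -3   3 ]
R3 <- R3 - (-2)*R1:  [  0   0   4  -6 ]
R4 <- R4 - (2)*R1:  [   0   12    2  -10 ]
R4 <- R4 - (2)*R2:  [   0    0    8  -16 ]
R4 <- R4 - (2)*R3:  [  0   0   0  -4 ]
All pivots nonzero; naive elimination completes without hitting a zero pivot.

first zero-pivot column = 0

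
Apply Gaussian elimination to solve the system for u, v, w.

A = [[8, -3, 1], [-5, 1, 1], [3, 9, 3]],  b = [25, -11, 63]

(4, 4, 5)

Forward elimination on [A|b]:
R2 <- R2 - (-5/8)*R1:  [    0  -7/8  13/8  37/8 ]
R3 <- R3 - (3/8)*R1:  [     0   81/8   21/8  429/8 ]
R3 <- R3 - (-81/7)*R2:  [     0      0  150/7  750/7 ]
Row echelon form:
[ 8    -3      1  |     25 ]
[ 0  -7/8   13/8  |   37/8 ]
[ 0     0  150/7  |  750/7 ]
Back-substitution:
w = (750/7) / (150/7) = 5
v = (37/8 - (13/8)*(5)) / (-7/8) = 4
u = (25 - (-3)*(4) - (1)*(5)) / 8 = 4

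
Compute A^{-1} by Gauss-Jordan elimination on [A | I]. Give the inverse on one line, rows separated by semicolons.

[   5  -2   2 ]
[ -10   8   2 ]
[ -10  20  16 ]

inverse = [-11/10 -9/10 1/4; -7/4 -5/4 3/8; 3/2 1 -1/4]

Gauss-Jordan on [A | I]:
R1 <- (1/5)*R1:  [    1  -2/5   2/5  |   1/5     0     0 ]
R2 <- R2 - (-10)*R1:  [ 0  4  6  |  2  1  0 ]
R3 <- R3 - (-10)*R1:  [  0  16  20  |   2   0   1 ]
R2 <- (1/4)*R2:  [   0    1  3/2  |  1/2  1/4    0 ]
R1 <- R1 - (-2/5)*R2:  [    1     0     1  |   2/5  1/10     0 ]
R3 <- R3 - (16)*R2:  [  0   0  -4  |  -6  -4   1 ]
R3 <- (1/-4)*R3:  [    0     0     1  |   3/2     1  -1/4 ]
R1 <- R1 - (1)*R3:  [      1       0       0  |  -11/10   -9/10     1/4 ]
R2 <- R2 - (3/2)*R3:  [    0     1     0  |  -7/4  -5/4   3/8 ]
Right block of [I | A^{-1}] is the inverse:
[ -11/10  -9/10   1/4 ]
[   -7/4   -5/4   3/8 ]
[    3/2      1  -1/4 ]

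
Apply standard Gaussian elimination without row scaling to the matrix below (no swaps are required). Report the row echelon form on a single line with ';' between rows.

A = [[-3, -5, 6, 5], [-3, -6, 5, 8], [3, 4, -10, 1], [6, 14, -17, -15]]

Forward elimination:
R2 <- R2 - (1)*R1:  [  0  -1  -1   3 ]
R3 <- R3 - (-1)*R1:  [  0  -1  -4   6 ]
R4 <- R4 - (-2)*R1:  [  0   4  -5  -5 ]
R3 <- R3 - (1)*R2:  [  0   0  -3   3 ]
R4 <- R4 - (-4)*R2:  [  0   0  -9   7 ]
R4 <- R4 - (3)*R3:  [  0   0   0  -2 ]
Row echelon form:
[ -3  -5   6   5 ]
[  0  -1  -1   3 ]
[  0   0  -3   3 ]
[  0   0   0  -2 ]

REF = [-3 -5 6 5; 0 -1 -1 3; 0 0 -3 3; 0 0 0 -2]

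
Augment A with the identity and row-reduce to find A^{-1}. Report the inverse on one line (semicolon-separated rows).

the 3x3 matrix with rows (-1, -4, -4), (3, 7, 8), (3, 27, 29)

Gauss-Jordan on [A | I]:
R1 <- (1/-1)*R1:  [  1   4   4  |  -1   0   0 ]
R2 <- R2 - (3)*R1:  [  0  -5  -4  |   3   1   0 ]
R3 <- R3 - (3)*R1:  [  0  15  17  |   3   0   1 ]
R2 <- (1/-5)*R2:  [    0     1   4/5  |  -3/5  -1/5     0 ]
R1 <- R1 - (4)*R2:  [   1    0  4/5  |  7/5  4/5    0 ]
R3 <- R3 - (15)*R2:  [  0   0   5  |  12   3   1 ]
R3 <- (1/5)*R3:  [    0     0     1  |  12/5   3/5   1/5 ]
R1 <- R1 - (4/5)*R3:  [      1       0       0  |  -13/25    8/25   -4/25 ]
R2 <- R2 - (4/5)*R3:  [      0       1       0  |  -63/25  -17/25   -4/25 ]
Right block of [I | A^{-1}] is the inverse:
[ -13/25    8/25  -4/25 ]
[ -63/25  -17/25  -4/25 ]
[   12/5     3/5    1/5 ]

inverse = [-13/25 8/25 -4/25; -63/25 -17/25 -4/25; 12/5 3/5 1/5]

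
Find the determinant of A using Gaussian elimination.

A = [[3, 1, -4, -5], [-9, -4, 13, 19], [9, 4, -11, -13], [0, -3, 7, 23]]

det(A) = 6

Forward elimination:
R2 <- R2 - (-3)*R1:  [  0  -1   1   4 ]
R3 <- R3 - (3)*R1:  [ 0  1  1  2 ]
R3 <- R3 - (-1)*R2:  [ 0  0  2  6 ]
R4 <- R4 - (3)*R2:  [  0   0   4  11 ]
R4 <- R4 - (2)*R3:  [  0   0   0  -1 ]
Upper-triangular form:
[ 3   1  -4  -5 ]
[ 0  -1   1   4 ]
[ 0   0   2   6 ]
[ 0   0   0  -1 ]
det(A) = (-1)^0 * (3) * (-1) * (2) * (-1) = 6  (0 row swaps -> sign +1)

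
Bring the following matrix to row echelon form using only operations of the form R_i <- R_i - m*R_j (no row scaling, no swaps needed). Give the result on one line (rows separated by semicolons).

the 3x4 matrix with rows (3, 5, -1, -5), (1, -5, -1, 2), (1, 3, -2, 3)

REF = [3 5 -1 -5; 0 -20/3 -2/3 11/3; 0 0 -9/5 27/5]

Forward elimination:
R2 <- R2 - (1/3)*R1:  [     0  -20/3   -2/3   11/3 ]
R3 <- R3 - (1/3)*R1:  [    0   4/3  -5/3  14/3 ]
R3 <- R3 - (-1/5)*R2:  [    0     0  -9/5  27/5 ]
Row echelon form:
[ 3      5    -1    -5 ]
[ 0  -20/3  -2/3  11/3 ]
[ 0      0  -9/5  27/5 ]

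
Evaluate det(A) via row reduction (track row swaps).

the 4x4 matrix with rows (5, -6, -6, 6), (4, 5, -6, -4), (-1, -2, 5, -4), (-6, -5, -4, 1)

Forward elimination:
R2 <- R2 - (4/5)*R1:  [     0   49/5   -6/5  -44/5 ]
R3 <- R3 - (-1/5)*R1:  [     0  -16/5   19/5  -14/5 ]
R4 <- R4 - (-6/5)*R1:  [     0  -61/5  -56/5   41/5 ]
R3 <- R3 - (-16/49)*R2:  [       0        0   167/49  -278/49 ]
R4 <- R4 - (-61/49)*R2:  [       0        0  -622/49  -135/49 ]
R4 <- R4 - (-622/167)*R3:  [         0          0          0  -3989/167 ]
Upper-triangular form:
[ 5    -6      -6          6 ]
[ 0  49/5    -6/5      -44/5 ]
[ 0     0  167/49    -278/49 ]
[ 0     0       0  -3989/167 ]
det(A) = (-1)^0 * (5) * (49/5) * (167/49) * (-3989/167) = -3989  (0 row swaps -> sign +1)

det(A) = -3989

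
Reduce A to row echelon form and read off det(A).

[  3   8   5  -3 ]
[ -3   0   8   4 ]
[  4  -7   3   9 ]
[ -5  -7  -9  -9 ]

det(A) = -4890

Forward elimination:
R2 <- R2 - (-1)*R1:  [  0   8  13   1 ]
R3 <- R3 - (4/3)*R1:  [     0  -53/3  -11/3     13 ]
R4 <- R4 - (-5/3)*R1:  [    0  19/3  -2/3   -14 ]
R3 <- R3 - (-53/24)*R2:  [      0       0  601/24  365/24 ]
R4 <- R4 - (19/24)*R2:  [       0        0  -263/24  -355/24 ]
R4 <- R4 - (-263/601)*R3:  [         0          0          0  -4890/601 ]
Upper-triangular form:
[ 3  8       5         -3 ]
[ 0  8      13          1 ]
[ 0  0  601/24     365/24 ]
[ 0  0       0  -4890/601 ]
det(A) = (-1)^0 * (3) * (8) * (601/24) * (-4890/601) = -4890  (0 row swaps -> sign +1)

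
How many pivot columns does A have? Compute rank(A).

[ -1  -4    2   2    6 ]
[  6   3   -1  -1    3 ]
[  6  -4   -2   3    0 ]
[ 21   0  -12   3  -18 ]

Row reduction:
R2 <- R2 - (-6)*R1:  [   0  -21   11   11   39 ]
R3 <- R3 - (-6)*R1:  [   0  -28   10   15   36 ]
R4 <- R4 - (-21)*R1:  [   0  -84   30   45  108 ]
R3 <- R3 - (4/3)*R2:  [     0      0  -14/3    1/3    -16 ]
R4 <- R4 - (4)*R2:  [   0    0  -14    1  -48 ]
R4 <- R4 - (3)*R3:  [ 0  0  0  0  0 ]
Row echelon form:
[ -1   -4      2    2    6 ]
[  0  -21     11   11   39 ]
[  0    0  -14/3  1/3  -16 ]
[  0    0      0    0    0 ]
Nonzero rows / pivot columns: 3

rank(A) = 3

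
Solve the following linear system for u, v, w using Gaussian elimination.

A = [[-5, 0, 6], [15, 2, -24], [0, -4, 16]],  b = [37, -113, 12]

Forward elimination on [A|b]:
R2 <- R2 - (-3)*R1:  [  0   2  -6  -2 ]
R3 <- R3 - (-2)*R2:  [ 0  0  4  8 ]
Row echelon form:
[ -5  0   6  |  37 ]
[  0  2  -6  |  -2 ]
[  0  0   4  |   8 ]
Back-substitution:
w = (8) / 4 = 2
v = (-2 - (-6)*(2)) / 2 = 5
u = (37 - (6)*(2)) / -5 = -5

(-5, 5, 2)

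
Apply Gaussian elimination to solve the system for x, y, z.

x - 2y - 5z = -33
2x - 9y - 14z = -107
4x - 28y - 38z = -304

(-3, 5, 4)

Forward elimination on [A|b]:
R2 <- R2 - (2)*R1:  [   0   -5   -4  -41 ]
R3 <- R3 - (4)*R1:  [    0   -20   -18  -172 ]
R3 <- R3 - (4)*R2:  [  0   0  -2  -8 ]
Row echelon form:
[ 1  -2  -5  |  -33 ]
[ 0  -5  -4  |  -41 ]
[ 0   0  -2  |   -8 ]
Back-substitution:
z = (-8) / -2 = 4
y = (-41 - (-4)*(4)) / -5 = 5
x = (-33 - (-2)*(5) - (-5)*(4)) / 1 = -3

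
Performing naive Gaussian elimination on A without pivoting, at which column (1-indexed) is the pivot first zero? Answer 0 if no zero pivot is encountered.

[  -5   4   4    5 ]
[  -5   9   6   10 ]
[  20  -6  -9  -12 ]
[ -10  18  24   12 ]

Naive forward elimination:
R2 <- R2 - (1)*R1:  [ 0  5  2  5 ]
R3 <- R3 - (-4)*R1:  [  0  10   7   8 ]
R4 <- R4 - (2)*R1:  [  0  10  16   2 ]
R3 <- R3 - (2)*R2:  [  0   0   3  -2 ]
R4 <- R4 - (2)*R2:  [  0   0  12  -8 ]
R4 <- R4 - (4)*R3:  [ 0  0  0  0 ]
Matrix at this point:
[ -5  4  4   5 ]
[  0  5  2   5 ]
[  0  0  3  -2 ]
[  0  0  0   0 ]
Pivot entry (4,4) in the last row is zero and there are no rows below to swap with -> zero pivot in column 4 (A is singular).

first zero-pivot column = 4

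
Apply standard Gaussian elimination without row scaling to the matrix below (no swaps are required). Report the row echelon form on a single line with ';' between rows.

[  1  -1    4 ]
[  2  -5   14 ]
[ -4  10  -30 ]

REF = [1 -1 4; 0 -3 6; 0 0 -2]

Forward elimination:
R2 <- R2 - (2)*R1:  [  0  -3   6 ]
R3 <- R3 - (-4)*R1:  [   0    6  -14 ]
R3 <- R3 - (-2)*R2:  [  0   0  -2 ]
Row echelon form:
[ 1  -1   4 ]
[ 0  -3   6 ]
[ 0   0  -2 ]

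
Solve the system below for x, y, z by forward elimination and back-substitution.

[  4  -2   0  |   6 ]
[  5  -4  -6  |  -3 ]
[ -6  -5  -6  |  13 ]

(-1, -5, 3)

Forward elimination on [A|b]:
R2 <- R2 - (5/4)*R1:  [     0   -3/2     -6  -21/2 ]
R3 <- R3 - (-3/2)*R1:  [  0  -8  -6  22 ]
R3 <- R3 - (16/3)*R2:  [  0   0  26  78 ]
Row echelon form:
[ 4    -2   0  |      6 ]
[ 0  -3/2  -6  |  -21/2 ]
[ 0     0  26  |     78 ]
Back-substitution:
z = (78) / 26 = 3
y = (-21/2 - (-6)*(3)) / (-3/2) = -5
x = (6 - (-2)*(-5)) / 4 = -1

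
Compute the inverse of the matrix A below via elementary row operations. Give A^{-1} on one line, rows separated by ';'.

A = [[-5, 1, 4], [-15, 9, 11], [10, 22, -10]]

inverse = [83/15 -49/30 5/12; 2/3 -1/6 1/12; 7 -2 1/2]

Gauss-Jordan on [A | I]:
R1 <- (1/-5)*R1:  [    1  -1/5  -4/5  |  -1/5     0     0 ]
R2 <- R2 - (-15)*R1:  [  0   6  -1  |  -3   1   0 ]
R3 <- R3 - (10)*R1:  [  0  24  -2  |   2   0   1 ]
R2 <- (1/6)*R2:  [    0     1  -1/6  |  -1/2   1/6     0 ]
R1 <- R1 - (-1/5)*R2:  [     1      0   -5/6  |  -3/10   1/30      0 ]
R3 <- R3 - (24)*R2:  [  0   0   2  |  14  -4   1 ]
R3 <- (1/2)*R3:  [   0    0    1  |    7   -2  1/2 ]
R1 <- R1 - (-5/6)*R3:  [      1       0       0  |   83/15  -49/30    5/12 ]
R2 <- R2 - (-1/6)*R3:  [    0     1     0  |   2/3  -1/6  1/12 ]
Right block of [I | A^{-1}] is the inverse:
[ 83/15  -49/30  5/12 ]
[   2/3    -1/6  1/12 ]
[     7      -2   1/2 ]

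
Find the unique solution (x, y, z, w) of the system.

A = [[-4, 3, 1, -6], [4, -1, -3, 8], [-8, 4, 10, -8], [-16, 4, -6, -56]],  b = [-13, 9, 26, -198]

Forward elimination on [A|b]:
R2 <- R2 - (-1)*R1:  [  0   2  -2   2  -4 ]
R3 <- R3 - (2)*R1:  [  0  -2   8   4  52 ]
R4 <- R4 - (4)*R1:  [    0    -8   -10   -32  -146 ]
R3 <- R3 - (-1)*R2:  [  0   0   6   6  48 ]
R4 <- R4 - (-4)*R2:  [    0     0   -18   -24  -162 ]
R4 <- R4 - (-3)*R3:  [   0    0    0   -6  -18 ]
Row echelon form:
[ -4  3   1  -6  |  -13 ]
[  0  2  -2   2  |   -4 ]
[  0  0   6   6  |   48 ]
[  0  0   0  -6  |  -18 ]
Back-substitution:
w = (-18) / -6 = 3
z = (48 - (6)*(3)) / 6 = 5
y = (-4 - (-2)*(5) - (2)*(3)) / 2 = 0
x = (-13 - (3)*(0) - (1)*(5) - (-6)*(3)) / -4 = 0

(0, 0, 5, 3)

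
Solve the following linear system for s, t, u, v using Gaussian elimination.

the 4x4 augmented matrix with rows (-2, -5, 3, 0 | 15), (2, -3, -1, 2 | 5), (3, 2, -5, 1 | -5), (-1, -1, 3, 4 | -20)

Forward elimination on [A|b]:
R2 <- R2 - (-1)*R1:  [  0  -8   2   2  20 ]
R3 <- R3 - (-3/2)*R1:  [     0  -11/2   -1/2      1   35/2 ]
R4 <- R4 - (1/2)*R1:  [     0    3/2    3/2      4  -55/2 ]
R3 <- R3 - (11/16)*R2:  [     0      0  -15/8   -3/8   15/4 ]
R4 <- R4 - (-3/16)*R2:  [     0      0   15/8   35/8  -95/4 ]
R4 <- R4 - (-1)*R3:  [   0    0    0    4  -20 ]
Row echelon form:
[ -2  -5      3     0  |    15 ]
[  0  -8      2     2  |    20 ]
[  0   0  -15/8  -3/8  |  15/4 ]
[  0   0      0     4  |   -20 ]
Back-substitution:
v = (-20) / 4 = -5
u = (15/4 - (-3/8)*(-5)) / (-15/8) = -1
t = (20 - (2)*(-1) - (2)*(-5)) / -8 = -4
s = (15 - (-5)*(-4) - (3)*(-1)) / -2 = 1

(1, -4, -1, -5)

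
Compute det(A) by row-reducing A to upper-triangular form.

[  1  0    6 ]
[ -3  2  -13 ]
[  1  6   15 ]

Forward elimination:
R2 <- R2 - (-3)*R1:  [ 0  2  5 ]
R3 <- R3 - (1)*R1:  [ 0  6  9 ]
R3 <- R3 - (3)*R2:  [  0   0  -6 ]
Upper-triangular form:
[ 1  0   6 ]
[ 0  2   5 ]
[ 0  0  -6 ]
det(A) = (-1)^0 * (1) * (2) * (-6) = -12  (0 row swaps -> sign +1)

det(A) = -12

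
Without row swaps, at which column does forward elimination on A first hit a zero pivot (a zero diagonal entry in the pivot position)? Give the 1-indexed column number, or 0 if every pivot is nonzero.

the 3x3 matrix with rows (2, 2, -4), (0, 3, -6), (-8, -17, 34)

first zero-pivot column = 3

Naive forward elimination:
R3 <- R3 - (-4)*R1:  [  0  -9  18 ]
R3 <- R3 - (-3)*R2:  [ 0  0  0 ]
Matrix at this point:
[ 2  2  -4 ]
[ 0  3  -6 ]
[ 0  0   0 ]
Pivot entry (3,3) in the last row is zero and there are no rows below to swap with -> zero pivot in column 3 (A is singular).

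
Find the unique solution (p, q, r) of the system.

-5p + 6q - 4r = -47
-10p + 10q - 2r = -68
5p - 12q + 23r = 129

(5, -1, 4)

Forward elimination on [A|b]:
R2 <- R2 - (2)*R1:  [  0  -2   6  26 ]
R3 <- R3 - (-1)*R1:  [  0  -6  19  82 ]
R3 <- R3 - (3)*R2:  [ 0  0  1  4 ]
Row echelon form:
[ -5   6  -4  |  -47 ]
[  0  -2   6  |   26 ]
[  0   0   1  |    4 ]
Back-substitution:
r = (4) / 1 = 4
q = (26 - (6)*(4)) / -2 = -1
p = (-47 - (6)*(-1) - (-4)*(4)) / -5 = 5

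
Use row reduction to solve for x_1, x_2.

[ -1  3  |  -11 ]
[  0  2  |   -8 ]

(-1, -4)

Forward elimination on [A|b]:
Row echelon form:
[ -1  3  |  -11 ]
[  0  2  |   -8 ]
Back-substitution:
x_2 = (-8) / 2 = -4
x_1 = (-11 - (3)*(-4)) / -1 = -1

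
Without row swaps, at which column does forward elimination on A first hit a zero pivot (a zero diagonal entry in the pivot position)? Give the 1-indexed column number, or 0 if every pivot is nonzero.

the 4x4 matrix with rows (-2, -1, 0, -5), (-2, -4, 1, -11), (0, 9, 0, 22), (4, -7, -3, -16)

first zero-pivot column = 4

Naive forward elimination:
R2 <- R2 - (1)*R1:  [  0  -3   1  -6 ]
R4 <- R4 - (-2)*R1:  [   0   -9   -3  -26 ]
R3 <- R3 - (-3)*R2:  [ 0  0  3  4 ]
R4 <- R4 - (3)*R2:  [  0   0  -6  -8 ]
R4 <- R4 - (-2)*R3:  [ 0  0  0  0 ]
Matrix at this point:
[ -2  -1  0  -5 ]
[  0  -3  1  -6 ]
[  0   0  3   4 ]
[  0   0  0   0 ]
Pivot entry (4,4) in the last row is zero and there are no rows below to swap with -> zero pivot in column 4 (A is singular).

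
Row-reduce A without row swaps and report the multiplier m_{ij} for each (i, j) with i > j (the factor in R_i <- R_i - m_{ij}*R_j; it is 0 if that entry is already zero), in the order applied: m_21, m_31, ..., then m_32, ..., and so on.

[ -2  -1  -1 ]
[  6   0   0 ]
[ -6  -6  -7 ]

multipliers: -3, 3, 1

Forward elimination:
R2 <- R2 - (-3)*R1:  [  0  -3  -3 ]
R3 <- R3 - (3)*R1:  [  0  -3  -4 ]
R3 <- R3 - (1)*R2:  [  0   0  -1 ]
Multipliers (in order of application): m_{21} = -3, m_{31} = 3, m_{32} = 1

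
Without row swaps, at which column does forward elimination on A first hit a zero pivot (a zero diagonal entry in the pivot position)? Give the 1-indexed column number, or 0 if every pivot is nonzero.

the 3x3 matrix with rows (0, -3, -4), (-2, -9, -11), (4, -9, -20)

first zero-pivot column = 1

Naive forward elimination:
Pivot entry (1,1) is zero but row 2 has -2 in column 1 -> naive elimination stops; a row interchange (e.g. R1 <-> R2) would be required here.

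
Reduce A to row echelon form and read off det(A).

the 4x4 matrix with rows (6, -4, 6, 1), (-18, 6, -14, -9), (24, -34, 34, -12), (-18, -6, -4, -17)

Forward elimination:
R2 <- R2 - (-3)*R1:  [  0  -6   4  -6 ]
R3 <- R3 - (4)*R1:  [   0  -18   10  -16 ]
R4 <- R4 - (-3)*R1:  [   0  -18   14  -14 ]
R3 <- R3 - (3)*R2:  [  0   0  -2   2 ]
R4 <- R4 - (3)*R2:  [ 0  0  2  4 ]
R4 <- R4 - (-1)*R3:  [ 0  0  0  6 ]
Upper-triangular form:
[ 6  -4   6   1 ]
[ 0  -6   4  -6 ]
[ 0   0  -2   2 ]
[ 0   0   0   6 ]
det(A) = (-1)^0 * (6) * (-6) * (-2) * (6) = 432  (0 row swaps -> sign +1)

det(A) = 432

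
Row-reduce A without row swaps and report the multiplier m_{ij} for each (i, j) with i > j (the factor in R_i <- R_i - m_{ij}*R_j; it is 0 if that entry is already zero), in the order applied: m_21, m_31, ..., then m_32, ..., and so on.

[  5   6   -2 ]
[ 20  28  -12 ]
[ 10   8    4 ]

Forward elimination:
R2 <- R2 - (4)*R1:  [  0   4  -4 ]
R3 <- R3 - (2)*R1:  [  0  -4   8 ]
R3 <- R3 - (-1)*R2:  [ 0  0  4 ]
Multipliers (in order of application): m_{21} = 4, m_{31} = 2, m_{32} = -1

multipliers: 4, 2, -1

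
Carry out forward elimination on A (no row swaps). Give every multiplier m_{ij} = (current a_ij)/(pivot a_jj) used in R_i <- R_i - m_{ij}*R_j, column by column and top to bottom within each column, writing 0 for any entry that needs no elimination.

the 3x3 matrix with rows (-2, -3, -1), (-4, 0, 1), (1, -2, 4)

Forward elimination:
R2 <- R2 - (2)*R1:  [ 0  6  3 ]
R3 <- R3 - (-1/2)*R1:  [    0  -7/2   7/2 ]
R3 <- R3 - (-7/12)*R2:  [    0     0  21/4 ]
Multipliers (in order of application): m_{21} = 2, m_{31} = -1/2, m_{32} = -7/12

multipliers: 2, -1/2, -7/12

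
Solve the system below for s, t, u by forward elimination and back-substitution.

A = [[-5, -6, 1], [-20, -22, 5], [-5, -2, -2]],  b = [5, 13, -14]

Forward elimination on [A|b]:
R2 <- R2 - (4)*R1:  [  0   2   1  -7 ]
R3 <- R3 - (1)*R1:  [   0    4   -3  -19 ]
R3 <- R3 - (2)*R2:  [  0   0  -5  -5 ]
Row echelon form:
[ -5  -6   1  |   5 ]
[  0   2   1  |  -7 ]
[  0   0  -5  |  -5 ]
Back-substitution:
u = (-5) / -5 = 1
t = (-7 - (1)*(1)) / 2 = -4
s = (5 - (-6)*(-4) - (1)*(1)) / -5 = 4

(4, -4, 1)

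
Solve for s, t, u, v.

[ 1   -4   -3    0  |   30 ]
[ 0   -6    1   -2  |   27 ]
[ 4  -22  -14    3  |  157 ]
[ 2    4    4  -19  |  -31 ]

(-5, -5, -5, -1)

Forward elimination on [A|b]:
R3 <- R3 - (4)*R1:  [  0  -6  -2   3  37 ]
R4 <- R4 - (2)*R1:  [   0   12   10  -19  -91 ]
R3 <- R3 - (1)*R2:  [  0   0  -3   5  10 ]
R4 <- R4 - (-2)*R2:  [   0    0   12  -23  -37 ]
R4 <- R4 - (-4)*R3:  [  0   0   0  -3   3 ]
Row echelon form:
[ 1  -4  -3   0  |  30 ]
[ 0  -6   1  -2  |  27 ]
[ 0   0  -3   5  |  10 ]
[ 0   0   0  -3  |   3 ]
Back-substitution:
v = (3) / -3 = -1
u = (10 - (5)*(-1)) / -3 = -5
t = (27 - (1)*(-5) - (-2)*(-1)) / -6 = -5
s = (30 - (-4)*(-5) - (-3)*(-5)) / 1 = -5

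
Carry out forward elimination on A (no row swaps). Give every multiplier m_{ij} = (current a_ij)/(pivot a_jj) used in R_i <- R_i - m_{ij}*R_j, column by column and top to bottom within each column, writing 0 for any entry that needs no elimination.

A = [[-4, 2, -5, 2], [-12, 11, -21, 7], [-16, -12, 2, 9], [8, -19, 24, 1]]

multipliers: 3, 4, -2, -4, -3, 2

Forward elimination:
R2 <- R2 - (3)*R1:  [  0   5  -6   1 ]
R3 <- R3 - (4)*R1:  [   0  -20   22    1 ]
R4 <- R4 - (-2)*R1:  [   0  -15   14    5 ]
R3 <- R3 - (-4)*R2:  [  0   0  -2   5 ]
R4 <- R4 - (-3)*R2:  [  0   0  -4   8 ]
R4 <- R4 - (2)*R3:  [  0   0   0  -2 ]
Multipliers (in order of application): m_{21} = 3, m_{31} = 4, m_{41} = -2, m_{32} = -4, m_{42} = -3, m_{43} = 2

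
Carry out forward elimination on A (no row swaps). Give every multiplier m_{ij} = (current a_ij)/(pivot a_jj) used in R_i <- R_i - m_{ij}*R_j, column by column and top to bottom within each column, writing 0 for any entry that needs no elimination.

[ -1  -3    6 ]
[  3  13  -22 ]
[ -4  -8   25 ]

Forward elimination:
R2 <- R2 - (-3)*R1:  [  0   4  -4 ]
R3 <- R3 - (4)*R1:  [ 0  4  1 ]
R3 <- R3 - (1)*R2:  [ 0  0  5 ]
Multipliers (in order of application): m_{21} = -3, m_{31} = 4, m_{32} = 1

multipliers: -3, 4, 1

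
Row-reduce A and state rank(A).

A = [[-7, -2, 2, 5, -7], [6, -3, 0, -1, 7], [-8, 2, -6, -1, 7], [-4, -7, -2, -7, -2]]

rank(A) = 4

Row reduction:
R2 <- R2 - (-6/7)*R1:  [     0  -33/7   12/7   23/7      1 ]
R3 <- R3 - (8/7)*R1:  [     0   30/7  -58/7  -47/7     15 ]
R4 <- R4 - (4/7)*R1:  [     0  -41/7  -22/7  -69/7      2 ]
R3 <- R3 - (-10/11)*R2:  [      0       0  -74/11  -41/11  175/11 ]
R4 <- R4 - (41/33)*R2:  [       0        0   -58/11  -460/33    25/33 ]
R4 <- R4 - (29/37)*R3:  [         0          0          0  -1223/111  -1300/111 ]
Row echelon form:
[ -7     -2       2          5         -7 ]
[  0  -33/7    12/7       23/7          1 ]
[  0      0  -74/11     -41/11     175/11 ]
[  0      0       0  -1223/111  -1300/111 ]
Nonzero rows / pivot columns: 4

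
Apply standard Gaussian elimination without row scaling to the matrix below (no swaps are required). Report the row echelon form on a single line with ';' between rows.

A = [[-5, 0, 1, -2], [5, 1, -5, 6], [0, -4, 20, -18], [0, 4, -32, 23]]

Forward elimination:
R2 <- R2 - (-1)*R1:  [  0   1  -4   4 ]
R3 <- R3 - (-4)*R2:  [  0   0   4  -2 ]
R4 <- R4 - (4)*R2:  [   0    0  -16    7 ]
R4 <- R4 - (-4)*R3:  [  0   0   0  -1 ]
Row echelon form:
[ -5  0   1  -2 ]
[  0  1  -4   4 ]
[  0  0   4  -2 ]
[  0  0   0  -1 ]

REF = [-5 0 1 -2; 0 1 -4 4; 0 0 4 -2; 0 0 0 -1]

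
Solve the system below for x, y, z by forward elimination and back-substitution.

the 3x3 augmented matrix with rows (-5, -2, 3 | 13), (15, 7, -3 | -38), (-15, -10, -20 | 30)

Forward elimination on [A|b]:
R2 <- R2 - (-3)*R1:  [ 0  1  6  1 ]
R3 <- R3 - (3)*R1:  [   0   -4  -29   -9 ]
R3 <- R3 - (-4)*R2:  [  0   0  -5  -5 ]
Row echelon form:
[ -5  -2   3  |  13 ]
[  0   1   6  |   1 ]
[  0   0  -5  |  -5 ]
Back-substitution:
z = (-5) / -5 = 1
y = (1 - (6)*(1)) / 1 = -5
x = (13 - (-2)*(-5) - (3)*(1)) / -5 = 0

(0, -5, 1)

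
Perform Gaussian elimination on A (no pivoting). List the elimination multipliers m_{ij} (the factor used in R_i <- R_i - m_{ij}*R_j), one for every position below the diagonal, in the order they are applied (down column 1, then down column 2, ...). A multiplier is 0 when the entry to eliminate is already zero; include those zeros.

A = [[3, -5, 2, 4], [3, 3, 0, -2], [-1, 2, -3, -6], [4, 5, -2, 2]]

multipliers: 1, -1/3, 4/3, 1/24, 35/24, 7/9

Forward elimination:
R2 <- R2 - (1)*R1:  [  0   8  -2  -6 ]
R3 <- R3 - (-1/3)*R1:  [     0    1/3   -7/3  -14/3 ]
R4 <- R4 - (4/3)*R1:  [     0   35/3  -14/3  -10/3 ]
R3 <- R3 - (1/24)*R2:  [      0       0    -9/4  -53/12 ]
R4 <- R4 - (35/24)*R2:  [     0      0   -7/4  65/12 ]
R4 <- R4 - (7/9)*R3:  [      0       0       0  239/27 ]
Multipliers (in order of application): m_{21} = 1, m_{31} = -1/3, m_{41} = 4/3, m_{32} = 1/24, m_{42} = 35/24, m_{43} = 7/9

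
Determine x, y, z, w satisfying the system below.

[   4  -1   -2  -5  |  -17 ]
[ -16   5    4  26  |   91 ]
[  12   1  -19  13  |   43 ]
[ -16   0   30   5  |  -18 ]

(-2, 3, -2, 2)

Forward elimination on [A|b]:
R2 <- R2 - (-4)*R1:  [  0   1  -4   6  23 ]
R3 <- R3 - (3)*R1:  [   0    4  -13   28   94 ]
R4 <- R4 - (-4)*R1:  [   0   -4   22  -15  -86 ]
R3 <- R3 - (4)*R2:  [ 0  0  3  4  2 ]
R4 <- R4 - (-4)*R2:  [ 0  0  6  9  6 ]
R4 <- R4 - (2)*R3:  [ 0  0  0  1  2 ]
Row echelon form:
[ 4  -1  -2  -5  |  -17 ]
[ 0   1  -4   6  |   23 ]
[ 0   0   3   4  |    2 ]
[ 0   0   0   1  |    2 ]
Back-substitution:
w = (2) / 1 = 2
z = (2 - (4)*(2)) / 3 = -2
y = (23 - (-4)*(-2) - (6)*(2)) / 1 = 3
x = (-17 - (-1)*(3) - (-2)*(-2) - (-5)*(2)) / 4 = -2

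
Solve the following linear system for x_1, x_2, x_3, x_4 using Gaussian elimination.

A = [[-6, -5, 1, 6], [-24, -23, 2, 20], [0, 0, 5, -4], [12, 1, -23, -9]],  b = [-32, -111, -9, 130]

(-2, 3, -5, -4)

Forward elimination on [A|b]:
R2 <- R2 - (4)*R1:  [  0  -3  -2  -4  17 ]
R4 <- R4 - (-2)*R1:  [   0   -9  -21    3   66 ]
R4 <- R4 - (3)*R2:  [   0    0  -15   15   15 ]
R4 <- R4 - (-3)*R3:  [   0    0    0    3  -12 ]
Row echelon form:
[ -6  -5   1   6  |  -32 ]
[  0  -3  -2  -4  |   17 ]
[  0   0   5  -4  |   -9 ]
[  0   0   0   3  |  -12 ]
Back-substitution:
x_4 = (-12) / 3 = -4
x_3 = (-9 - (-4)*(-4)) / 5 = -5
x_2 = (17 - (-2)*(-5) - (-4)*(-4)) / -3 = 3
x_1 = (-32 - (-5)*(3) - (1)*(-5) - (6)*(-4)) / -6 = -2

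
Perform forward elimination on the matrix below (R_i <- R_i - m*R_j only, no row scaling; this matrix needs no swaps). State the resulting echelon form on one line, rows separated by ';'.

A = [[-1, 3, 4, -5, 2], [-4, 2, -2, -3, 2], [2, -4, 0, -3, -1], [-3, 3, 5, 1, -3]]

Forward elimination:
R2 <- R2 - (4)*R1:  [   0  -10  -18   17   -6 ]
R3 <- R3 - (-2)*R1:  [   0    2    8  -13    3 ]
R4 <- R4 - (3)*R1:  [  0  -6  -7  16  -9 ]
R3 <- R3 - (-1/5)*R2:  [     0      0   22/5  -48/5    9/5 ]
R4 <- R4 - (3/5)*R2:  [     0      0   19/5   29/5  -27/5 ]
R4 <- R4 - (19/22)*R3:  [       0        0        0   155/11  -153/22 ]
Row echelon form:
[ -1    3     4      -5        2 ]
[  0  -10   -18      17       -6 ]
[  0    0  22/5   -48/5      9/5 ]
[  0    0     0  155/11  -153/22 ]

REF = [-1 3 4 -5 2; 0 -10 -18 17 -6; 0 0 22/5 -48/5 9/5; 0 0 0 155/11 -153/22]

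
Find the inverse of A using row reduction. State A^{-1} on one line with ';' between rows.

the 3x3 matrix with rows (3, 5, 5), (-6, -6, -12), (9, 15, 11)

inverse = [-19/8 -5/12 5/8; 7/8 1/4 -1/8; 3/4 0 -1/4]

Gauss-Jordan on [A | I]:
R1 <- (1/3)*R1:  [   1  5/3  5/3  |  1/3    0    0 ]
R2 <- R2 - (-6)*R1:  [  0   4  -2  |   2   1   0 ]
R3 <- R3 - (9)*R1:  [  0   0  -4  |  -3   0   1 ]
R2 <- (1/4)*R2:  [    0     1  -1/2  |   1/2   1/4     0 ]
R1 <- R1 - (5/3)*R2:  [     1      0    5/2  |   -1/2  -5/12      0 ]
R3 <- (1/-4)*R3:  [    0     0     1  |   3/4     0  -1/4 ]
R1 <- R1 - (5/2)*R3:  [     1      0      0  |  -19/8  -5/12    5/8 ]
R2 <- R2 - (-1/2)*R3:  [    0     1     0  |   7/8   1/4  -1/8 ]
Right block of [I | A^{-1}] is the inverse:
[ -19/8  -5/12   5/8 ]
[   7/8    1/4  -1/8 ]
[   3/4      0  -1/4 ]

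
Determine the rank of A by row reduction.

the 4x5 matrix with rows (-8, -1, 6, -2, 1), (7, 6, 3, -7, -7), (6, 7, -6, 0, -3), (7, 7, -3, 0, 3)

Row reduction:
R2 <- R2 - (-7/8)*R1:  [     0   41/8   33/4  -35/4  -49/8 ]
R3 <- R3 - (-3/4)*R1:  [    0  25/4  -3/2  -3/2  -9/4 ]
R4 <- R4 - (-7/8)*R1:  [    0  49/8   9/4  -7/4  31/8 ]
R3 <- R3 - (50/41)*R2:  [       0        0  -474/41   376/41   214/41 ]
R4 <- R4 - (49/41)*R2:  [       0        0  -312/41   357/41   459/41 ]
R4 <- R4 - (52/79)*R3:  [      0       0       0  211/79  613/79 ]
Row echelon form:
[ -8    -1        6      -2       1 ]
[  0  41/8     33/4   -35/4   -49/8 ]
[  0     0  -474/41  376/41  214/41 ]
[  0     0        0  211/79  613/79 ]
Nonzero rows / pivot columns: 4

rank(A) = 4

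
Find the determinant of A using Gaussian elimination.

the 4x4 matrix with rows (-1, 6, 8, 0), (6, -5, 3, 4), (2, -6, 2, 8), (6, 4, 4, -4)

Forward elimination:
R2 <- R2 - (-6)*R1:  [  0  31  51   4 ]
R3 <- R3 - (-2)*R1:  [  0   6  18   8 ]
R4 <- R4 - (-6)*R1:  [  0  40  52  -4 ]
R3 <- R3 - (6/31)*R2:  [      0       0  252/31  224/31 ]
R4 <- R4 - (40/31)*R2:  [       0        0  -428/31  -284/31 ]
R4 <- R4 - (-107/63)*R3:  [    0     0     0  28/9 ]
Upper-triangular form:
[ -1   6       8       0 ]
[  0  31      51       4 ]
[  0   0  252/31  224/31 ]
[  0   0       0    28/9 ]
det(A) = (-1)^0 * (-1) * (31) * (252/31) * (28/9) = -784  (0 row swaps -> sign +1)

det(A) = -784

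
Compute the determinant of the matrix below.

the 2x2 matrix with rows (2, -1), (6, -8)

Forward elimination:
R2 <- R2 - (3)*R1:  [  0  -5 ]
Upper-triangular form:
[ 2  -1 ]
[ 0  -5 ]
det(A) = (-1)^0 * (2) * (-5) = -10  (0 row swaps -> sign +1)

det(A) = -10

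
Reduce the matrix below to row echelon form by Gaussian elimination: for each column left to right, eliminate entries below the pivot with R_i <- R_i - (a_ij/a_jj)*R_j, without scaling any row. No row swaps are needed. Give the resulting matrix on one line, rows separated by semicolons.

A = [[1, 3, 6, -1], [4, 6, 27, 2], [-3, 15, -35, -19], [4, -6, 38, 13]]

Forward elimination:
R2 <- R2 - (4)*R1:  [  0  -6   3   6 ]
R3 <- R3 - (-3)*R1:  [   0   24  -17  -22 ]
R4 <- R4 - (4)*R1:  [   0  -18   14   17 ]
R3 <- R3 - (-4)*R2:  [  0   0  -5   2 ]
R4 <- R4 - (3)*R2:  [  0   0   5  -1 ]
R4 <- R4 - (-1)*R3:  [ 0  0  0  1 ]
Row echelon form:
[ 1   3   6  -1 ]
[ 0  -6   3   6 ]
[ 0   0  -5   2 ]
[ 0   0   0   1 ]

REF = [1 3 6 -1; 0 -6 3 6; 0 0 -5 2; 0 0 0 1]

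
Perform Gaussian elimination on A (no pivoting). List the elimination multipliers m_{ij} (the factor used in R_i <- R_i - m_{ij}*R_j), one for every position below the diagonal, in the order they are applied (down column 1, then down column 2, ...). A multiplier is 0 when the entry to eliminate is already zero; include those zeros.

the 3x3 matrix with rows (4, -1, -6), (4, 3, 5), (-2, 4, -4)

multipliers: 1, -1/2, 7/8

Forward elimination:
R2 <- R2 - (1)*R1:  [  0   4  11 ]
R3 <- R3 - (-1/2)*R1:  [   0  7/2   -7 ]
R3 <- R3 - (7/8)*R2:  [      0       0  -133/8 ]
Multipliers (in order of application): m_{21} = 1, m_{31} = -1/2, m_{32} = 7/8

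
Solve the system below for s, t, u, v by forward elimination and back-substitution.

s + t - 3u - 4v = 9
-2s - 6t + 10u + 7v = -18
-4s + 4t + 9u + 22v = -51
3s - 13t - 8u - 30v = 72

Forward elimination on [A|b]:
R2 <- R2 - (-2)*R1:  [  0  -4   4  -1   0 ]
R3 <- R3 - (-4)*R1:  [   0    8   -3    6  -15 ]
R4 <- R4 - (3)*R1:  [   0  -16    1  -18   45 ]
R3 <- R3 - (-2)*R2:  [   0    0    5    4  -15 ]
R4 <- R4 - (4)*R2:  [   0    0  -15  -14   45 ]
R4 <- R4 - (-3)*R3:  [  0   0   0  -2   0 ]
Row echelon form:
[ 1   1  -3  -4  |    9 ]
[ 0  -4   4  -1  |    0 ]
[ 0   0   5   4  |  -15 ]
[ 0   0   0  -2  |    0 ]
Back-substitution:
v = (0) / -2 = 0
u = (-15 - (4)*(0)) / 5 = -3
t = (0 - (4)*(-3) - (-1)*(0)) / -4 = -3
s = (9 - (1)*(-3) - (-3)*(-3) - (-4)*(0)) / 1 = 3

(3, -3, -3, 0)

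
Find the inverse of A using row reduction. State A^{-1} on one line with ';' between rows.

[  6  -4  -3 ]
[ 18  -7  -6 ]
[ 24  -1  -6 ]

Gauss-Jordan on [A | I]:
R1 <- (1/6)*R1:  [    1  -2/3  -1/2  |   1/6     0     0 ]
R2 <- R2 - (18)*R1:  [  0   5   3  |  -3   1   0 ]
R3 <- R3 - (24)*R1:  [  0  15   6  |  -4   0   1 ]
R2 <- (1/5)*R2:  [    0     1   3/5  |  -3/5   1/5     0 ]
R1 <- R1 - (-2/3)*R2:  [     1      0  -1/10  |  -7/30   2/15      0 ]
R3 <- R3 - (15)*R2:  [  0   0  -3  |   5  -3   1 ]
R3 <- (1/-3)*R3:  [    0     0     1  |  -5/3     1  -1/3 ]
R1 <- R1 - (-1/10)*R3:  [     1      0      0  |   -2/5   7/30  -1/30 ]
R2 <- R2 - (3/5)*R3:  [    0     1     0  |   2/5  -2/5   1/5 ]
Right block of [I | A^{-1}] is the inverse:
[ -2/5  7/30  -1/30 ]
[  2/5  -2/5    1/5 ]
[ -5/3     1   -1/3 ]

inverse = [-2/5 7/30 -1/30; 2/5 -2/5 1/5; -5/3 1 -1/3]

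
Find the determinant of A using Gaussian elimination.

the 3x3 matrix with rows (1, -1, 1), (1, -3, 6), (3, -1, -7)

Forward elimination:
R2 <- R2 - (1)*R1:  [  0  -2   5 ]
R3 <- R3 - (3)*R1:  [   0    2  -10 ]
R3 <- R3 - (-1)*R2:  [  0   0  -5 ]
Upper-triangular form:
[ 1  -1   1 ]
[ 0  -2   5 ]
[ 0   0  -5 ]
det(A) = (-1)^0 * (1) * (-2) * (-5) = 10  (0 row swaps -> sign +1)

det(A) = 10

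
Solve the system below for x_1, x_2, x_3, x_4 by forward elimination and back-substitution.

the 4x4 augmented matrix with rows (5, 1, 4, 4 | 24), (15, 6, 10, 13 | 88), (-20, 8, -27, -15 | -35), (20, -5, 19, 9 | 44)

Forward elimination on [A|b]:
R2 <- R2 - (3)*R1:  [  0   3  -2   1  16 ]
R3 <- R3 - (-4)*R1:  [   0   12  -11    1   61 ]
R4 <- R4 - (4)*R1:  [   0   -9    3   -7  -52 ]
R3 <- R3 - (4)*R2:  [  0   0  -3  -3  -3 ]
R4 <- R4 - (-3)*R2:  [  0   0  -3  -4  -4 ]
R4 <- R4 - (1)*R3:  [  0   0   0  -1  -1 ]
Row echelon form:
[ 5  1   4   4  |  24 ]
[ 0  3  -2   1  |  16 ]
[ 0  0  -3  -3  |  -3 ]
[ 0  0   0  -1  |  -1 ]
Back-substitution:
x_4 = (-1) / -1 = 1
x_3 = (-3 - (-3)*(1)) / -3 = 0
x_2 = (16 - (-2)*(0) - (1)*(1)) / 3 = 5
x_1 = (24 - (1)*(5) - (4)*(0) - (4)*(1)) / 5 = 3

(3, 5, 0, 1)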